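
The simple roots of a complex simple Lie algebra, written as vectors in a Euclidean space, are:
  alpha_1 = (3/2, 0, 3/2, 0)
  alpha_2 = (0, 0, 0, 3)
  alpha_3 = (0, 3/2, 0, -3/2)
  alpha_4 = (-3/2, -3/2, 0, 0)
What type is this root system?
C_4

Compute the Cartan integers a_ij = 2(alpha_i, alpha_j)/(alpha_j, alpha_j); the resulting 4x4 Cartan matrix is
[[2, 0, 0, -1], [0, 2, -2, 0], [0, -1, 2, -1], [-1, 0, -1, 2]].
The roots have two lengths (squared-length ratio 2:1); the short ones are alpha_{1,3,4}. The associated Dynkin diagram is a chain of 4 nodes with a double edge at one end; the terminal node there is the unique long simple root (C_4), so the type is C_4 (the algebra sp(8)).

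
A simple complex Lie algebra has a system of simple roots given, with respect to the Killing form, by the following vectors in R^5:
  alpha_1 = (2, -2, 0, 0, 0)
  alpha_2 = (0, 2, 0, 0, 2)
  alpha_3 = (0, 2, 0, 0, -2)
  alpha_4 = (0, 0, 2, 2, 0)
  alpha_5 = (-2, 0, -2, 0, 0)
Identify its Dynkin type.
Compute the Cartan integers a_ij = 2(alpha_i, alpha_j)/(alpha_j, alpha_j); the resulting 5x5 Cartan matrix is
[[2, -1, -1, 0, -1], [-1, 2, 0, 0, 0], [-1, 0, 2, 0, 0], [0, 0, 0, 2, -1], [-1, 0, 0, -1, 2]].
All simple roots have the same length, so the diagram is simply laced. The associated Dynkin diagram is a chain of 3 nodes with a fork of two nodes at one end (D_5), so the type is D_5 (the algebra so(10)).

D_5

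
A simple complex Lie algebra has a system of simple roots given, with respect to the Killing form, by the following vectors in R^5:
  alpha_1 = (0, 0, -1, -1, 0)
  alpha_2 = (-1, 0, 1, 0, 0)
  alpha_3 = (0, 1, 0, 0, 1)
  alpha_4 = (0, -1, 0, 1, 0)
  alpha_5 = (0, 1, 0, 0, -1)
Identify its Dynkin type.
Compute the Cartan integers a_ij = 2(alpha_i, alpha_j)/(alpha_j, alpha_j); the resulting 5x5 Cartan matrix is
[[2, -1, 0, -1, 0], [-1, 2, 0, 0, 0], [0, 0, 2, -1, 0], [-1, 0, -1, 2, -1], [0, 0, 0, -1, 2]].
All simple roots have the same length, so the diagram is simply laced. The associated Dynkin diagram is a chain of 3 nodes with a fork of two nodes at one end (D_5), so the type is D_5 (the algebra so(10)).

D_5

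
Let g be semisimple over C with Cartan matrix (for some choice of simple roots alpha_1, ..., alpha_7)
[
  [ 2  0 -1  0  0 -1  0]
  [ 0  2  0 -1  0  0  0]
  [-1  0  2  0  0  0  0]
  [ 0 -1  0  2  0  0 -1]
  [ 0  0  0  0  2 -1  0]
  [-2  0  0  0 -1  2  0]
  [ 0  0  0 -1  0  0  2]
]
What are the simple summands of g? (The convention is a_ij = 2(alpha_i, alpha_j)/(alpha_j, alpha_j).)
A3 + F4

The diagram associated to this matrix has two connected components: the simple roots {alpha_2, alpha_4, alpha_7} form a chain of 3 nodes with single edges (A_3), and {alpha_1, alpha_3, alpha_5, alpha_6} form a chain of 4 nodes with a double edge between the middle two (F_4). A semisimple Lie algebra decomposes uniquely as the direct sum of simple ideals, one per connected component of its Dynkin diagram, so g ≅ A_3 ⊕ F_4 (dimension 15 + 52 = 67).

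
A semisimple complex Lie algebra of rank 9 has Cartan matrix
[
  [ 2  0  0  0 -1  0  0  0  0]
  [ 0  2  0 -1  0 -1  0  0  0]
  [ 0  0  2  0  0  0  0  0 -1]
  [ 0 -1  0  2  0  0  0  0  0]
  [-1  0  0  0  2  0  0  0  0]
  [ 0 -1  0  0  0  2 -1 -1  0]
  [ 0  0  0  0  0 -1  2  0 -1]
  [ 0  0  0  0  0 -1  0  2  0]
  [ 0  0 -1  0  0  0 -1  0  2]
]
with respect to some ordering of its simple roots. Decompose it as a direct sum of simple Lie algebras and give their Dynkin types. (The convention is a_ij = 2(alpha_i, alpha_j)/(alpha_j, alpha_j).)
The diagram associated to this matrix has two connected components: the simple roots {alpha_1, alpha_5} form a chain of 2 nodes with single edges (A_2), and {alpha_2, alpha_3, alpha_4, alpha_6, alpha_7, alpha_8, alpha_9} form a chain of 6 nodes with one extra node attached to the third node from one end (E_7). A semisimple Lie algebra decomposes uniquely as the direct sum of simple ideals, one per connected component of its Dynkin diagram, so g ≅ A_2 ⊕ E_7 (dimension 8 + 133 = 141).

A_2 + E_7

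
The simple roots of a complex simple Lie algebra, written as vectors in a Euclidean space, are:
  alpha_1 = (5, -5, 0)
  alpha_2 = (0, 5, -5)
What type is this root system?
Compute the Cartan integers a_ij = 2(alpha_i, alpha_j)/(alpha_j, alpha_j); the resulting 2x2 Cartan matrix is
[[2, -1], [-1, 2]].
All simple roots have the same length, so the diagram is simply laced. The associated Dynkin diagram is a chain of 2 nodes with single edges (A_2), so the type is A_2 (the algebra sl(3)).

A_2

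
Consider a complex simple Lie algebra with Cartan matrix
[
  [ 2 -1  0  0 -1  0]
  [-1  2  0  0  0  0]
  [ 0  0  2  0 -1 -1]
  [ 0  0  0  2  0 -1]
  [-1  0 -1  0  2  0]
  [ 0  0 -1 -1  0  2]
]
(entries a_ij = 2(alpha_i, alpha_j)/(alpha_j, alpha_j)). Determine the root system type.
The matrix has rank 6 with 2's on the diagonal. Reading the off-diagonal entries as Dynkin edges (a single edge where a_ij = a_ji = -1; a double or triple edge where a_ij * a_ji = 2 or 3), the diagram is a chain of 6 nodes with single edges (A_6). One simple-root ordering that puts it in standard form is (alpha_2, alpha_1, alpha_5, alpha_3, alpha_6, alpha_4). So the algebra is type A_6, i.e. sl(7).

A_6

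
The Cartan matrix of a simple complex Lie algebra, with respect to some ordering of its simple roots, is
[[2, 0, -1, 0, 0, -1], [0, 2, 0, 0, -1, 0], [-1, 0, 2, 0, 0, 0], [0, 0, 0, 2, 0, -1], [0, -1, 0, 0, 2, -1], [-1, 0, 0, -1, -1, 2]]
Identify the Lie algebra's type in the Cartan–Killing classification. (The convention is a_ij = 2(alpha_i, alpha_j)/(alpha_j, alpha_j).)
E_6

The matrix has rank 6 with 2's on the diagonal. Reading the off-diagonal entries as Dynkin edges (a single edge where a_ij = a_ji = -1; a double or triple edge where a_ij * a_ji = 2 or 3), the diagram is a chain of 5 nodes with one extra node attached to the third node from one end (E_6). One simple-root ordering that puts it in standard form is (alpha_2, alpha_4, alpha_5, alpha_6, alpha_1, alpha_3). So the algebra is type E_6.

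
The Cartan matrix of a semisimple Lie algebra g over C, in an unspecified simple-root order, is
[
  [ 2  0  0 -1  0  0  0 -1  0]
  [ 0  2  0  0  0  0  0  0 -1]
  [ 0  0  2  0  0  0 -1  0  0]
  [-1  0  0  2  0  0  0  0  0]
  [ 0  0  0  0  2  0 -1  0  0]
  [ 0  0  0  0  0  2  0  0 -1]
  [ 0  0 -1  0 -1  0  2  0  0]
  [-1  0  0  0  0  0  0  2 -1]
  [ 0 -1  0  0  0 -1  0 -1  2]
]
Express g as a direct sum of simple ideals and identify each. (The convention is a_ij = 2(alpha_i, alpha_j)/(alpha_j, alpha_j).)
A3 ⊕ D6

The diagram associated to this matrix has two connected components: the simple roots {alpha_3, alpha_5, alpha_7} form a chain of 3 nodes with single edges (A_3), and {alpha_1, alpha_2, alpha_4, alpha_6, alpha_8, alpha_9} form a chain of 4 nodes with a fork of two nodes at one end (D_6). A semisimple Lie algebra decomposes uniquely as the direct sum of simple ideals, one per connected component of its Dynkin diagram, so g ≅ A_3 ⊕ D_6 (dimension 15 + 66 = 81).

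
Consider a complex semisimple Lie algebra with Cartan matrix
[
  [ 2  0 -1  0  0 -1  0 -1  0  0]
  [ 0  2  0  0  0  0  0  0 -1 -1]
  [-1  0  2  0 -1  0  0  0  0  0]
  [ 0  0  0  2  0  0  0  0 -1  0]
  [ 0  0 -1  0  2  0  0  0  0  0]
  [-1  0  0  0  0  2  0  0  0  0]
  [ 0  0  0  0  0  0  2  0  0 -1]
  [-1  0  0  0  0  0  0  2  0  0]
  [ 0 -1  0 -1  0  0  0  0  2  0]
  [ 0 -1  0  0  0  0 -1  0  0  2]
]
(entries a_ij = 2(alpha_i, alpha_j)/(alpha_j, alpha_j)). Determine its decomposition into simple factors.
A_5 (sl(6)) ⊕ D_5 (so(10))

The diagram associated to this matrix has two connected components: the simple roots {alpha_2, alpha_4, alpha_7, alpha_9, alpha_10} form a chain of 5 nodes with single edges (A_5), and {alpha_1, alpha_3, alpha_5, alpha_6, alpha_8} form a chain of 3 nodes with a fork of two nodes at one end (D_5). A semisimple Lie algebra decomposes uniquely as the direct sum of simple ideals, one per connected component of its Dynkin diagram, so g ≅ A_5 ⊕ D_5 (dimension 35 + 45 = 80).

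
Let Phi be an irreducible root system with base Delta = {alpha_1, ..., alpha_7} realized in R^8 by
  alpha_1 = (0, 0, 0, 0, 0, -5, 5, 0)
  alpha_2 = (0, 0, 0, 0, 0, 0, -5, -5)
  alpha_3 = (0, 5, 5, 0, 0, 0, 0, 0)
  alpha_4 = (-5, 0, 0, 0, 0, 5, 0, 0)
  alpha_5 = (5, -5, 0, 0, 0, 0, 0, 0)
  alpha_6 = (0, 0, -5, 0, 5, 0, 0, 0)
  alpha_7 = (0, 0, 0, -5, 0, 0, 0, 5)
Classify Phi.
type A_7

Compute the Cartan integers a_ij = 2(alpha_i, alpha_j)/(alpha_j, alpha_j); the resulting 7x7 Cartan matrix is
[[2, -1, 0, -1, 0, 0, 0], [-1, 2, 0, 0, 0, 0, -1], [0, 0, 2, 0, -1, -1, 0], [-1, 0, 0, 2, -1, 0, 0], [0, 0, -1, -1, 2, 0, 0], [0, 0, -1, 0, 0, 2, 0], [0, -1, 0, 0, 0, 0, 2]].
All simple roots have the same length, so the diagram is simply laced. The associated Dynkin diagram is a chain of 7 nodes with single edges (A_7), so the type is A_7 (the algebra sl(8)).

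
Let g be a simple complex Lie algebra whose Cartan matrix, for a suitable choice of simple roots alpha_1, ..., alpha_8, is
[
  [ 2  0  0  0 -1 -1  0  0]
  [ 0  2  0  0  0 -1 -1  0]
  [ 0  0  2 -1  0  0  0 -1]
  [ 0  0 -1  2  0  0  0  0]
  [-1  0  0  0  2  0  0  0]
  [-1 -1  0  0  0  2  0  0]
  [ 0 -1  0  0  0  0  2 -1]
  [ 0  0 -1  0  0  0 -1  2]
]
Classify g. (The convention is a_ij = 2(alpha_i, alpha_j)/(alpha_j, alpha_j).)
The matrix has rank 8 with 2's on the diagonal. Reading the off-diagonal entries as Dynkin edges (a single edge where a_ij = a_ji = -1; a double or triple edge where a_ij * a_ji = 2 or 3), the diagram is a chain of 8 nodes with single edges (A_8). One simple-root ordering that puts it in standard form is (alpha_4, alpha_3, alpha_8, alpha_7, alpha_2, alpha_6, alpha_1, alpha_5). So the algebra is type A_8, i.e. sl(9).

A_8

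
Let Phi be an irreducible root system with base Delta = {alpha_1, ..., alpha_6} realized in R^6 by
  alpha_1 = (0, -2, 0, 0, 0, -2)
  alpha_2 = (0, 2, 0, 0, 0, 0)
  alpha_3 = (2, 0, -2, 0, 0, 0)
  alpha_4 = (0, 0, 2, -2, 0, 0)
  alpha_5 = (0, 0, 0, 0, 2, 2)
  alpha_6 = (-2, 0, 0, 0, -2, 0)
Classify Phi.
Compute the Cartan integers a_ij = 2(alpha_i, alpha_j)/(alpha_j, alpha_j); the resulting 6x6 Cartan matrix is
[[2, -2, 0, 0, -1, 0], [-1, 2, 0, 0, 0, 0], [0, 0, 2, -1, 0, -1], [0, 0, -1, 2, 0, 0], [-1, 0, 0, 0, 2, -1], [0, 0, -1, 0, -1, 2]].
The roots have two lengths (squared-length ratio 2:1); the short ones are alpha_{2}. The associated Dynkin diagram is a chain of 6 nodes with a double edge at one end; the terminal node there is the unique short simple root (B_6), so the type is B_6 (the algebra so(13)).

B_6 (so(13))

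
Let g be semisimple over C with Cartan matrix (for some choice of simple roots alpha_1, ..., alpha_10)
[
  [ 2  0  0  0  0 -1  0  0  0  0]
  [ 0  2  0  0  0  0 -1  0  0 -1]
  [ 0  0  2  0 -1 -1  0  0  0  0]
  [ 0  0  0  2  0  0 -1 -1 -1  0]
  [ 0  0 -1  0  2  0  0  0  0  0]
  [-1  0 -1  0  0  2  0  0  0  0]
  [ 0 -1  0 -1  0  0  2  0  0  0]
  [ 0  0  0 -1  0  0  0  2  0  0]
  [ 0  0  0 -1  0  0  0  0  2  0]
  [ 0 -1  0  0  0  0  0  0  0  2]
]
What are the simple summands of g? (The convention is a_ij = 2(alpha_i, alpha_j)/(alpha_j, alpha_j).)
The diagram associated to this matrix has two connected components: the simple roots {alpha_1, alpha_3, alpha_5, alpha_6} form a chain of 4 nodes with single edges (A_4), and {alpha_2, alpha_4, alpha_7, alpha_8, alpha_9, alpha_10} form a chain of 4 nodes with a fork of two nodes at one end (D_6). A semisimple Lie algebra decomposes uniquely as the direct sum of simple ideals, one per connected component of its Dynkin diagram, so g ≅ A_4 ⊕ D_6 (dimension 24 + 66 = 90).

A_4 ⊕ D_6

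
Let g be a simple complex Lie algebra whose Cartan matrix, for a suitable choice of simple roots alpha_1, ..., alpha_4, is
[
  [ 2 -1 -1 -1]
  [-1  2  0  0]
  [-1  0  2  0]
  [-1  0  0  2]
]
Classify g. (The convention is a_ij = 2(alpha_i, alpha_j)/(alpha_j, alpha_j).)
D_4

The matrix has rank 4 with 2's on the diagonal. Reading the off-diagonal entries as Dynkin edges (a single edge where a_ij = a_ji = -1; a double or triple edge where a_ij * a_ji = 2 or 3), the diagram is a chain of 2 nodes with a fork of two nodes at one end (D_4). One simple-root ordering that puts it in standard form is (alpha_4, alpha_1, alpha_2, alpha_3). So the algebra is type D_4, i.e. so(8).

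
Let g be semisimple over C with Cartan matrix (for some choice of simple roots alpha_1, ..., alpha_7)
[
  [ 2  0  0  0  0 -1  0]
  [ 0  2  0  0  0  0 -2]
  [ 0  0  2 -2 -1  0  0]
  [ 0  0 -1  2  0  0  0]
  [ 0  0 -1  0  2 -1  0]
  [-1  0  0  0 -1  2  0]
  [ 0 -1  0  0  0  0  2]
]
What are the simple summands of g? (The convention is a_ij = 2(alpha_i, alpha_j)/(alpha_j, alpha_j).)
B_2 (so(5)) ⊕ B_5 (so(11))

The diagram associated to this matrix has two connected components: the simple roots {alpha_2, alpha_7} form a chain of 2 nodes with a double edge at one end; the terminal node there is the unique short simple root (B_2), and {alpha_1, alpha_3, alpha_4, alpha_5, alpha_6} form a chain of 5 nodes with a double edge at one end; the terminal node there is the unique short simple root (B_5). A semisimple Lie algebra decomposes uniquely as the direct sum of simple ideals, one per connected component of its Dynkin diagram, so g ≅ B_2 ⊕ B_5 (dimension 10 + 55 = 65).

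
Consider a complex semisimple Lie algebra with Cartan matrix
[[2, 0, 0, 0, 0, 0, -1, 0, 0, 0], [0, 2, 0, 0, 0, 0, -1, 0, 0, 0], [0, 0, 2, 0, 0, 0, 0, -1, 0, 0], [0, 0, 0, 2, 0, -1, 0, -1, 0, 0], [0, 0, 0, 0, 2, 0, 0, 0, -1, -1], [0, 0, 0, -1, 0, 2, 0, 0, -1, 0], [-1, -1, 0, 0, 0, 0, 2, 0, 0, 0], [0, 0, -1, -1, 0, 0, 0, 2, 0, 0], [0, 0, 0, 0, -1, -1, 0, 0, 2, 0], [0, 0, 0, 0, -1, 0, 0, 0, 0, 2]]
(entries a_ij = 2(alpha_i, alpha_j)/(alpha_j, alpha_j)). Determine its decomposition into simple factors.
A_3 ⊕ A_7

The diagram associated to this matrix has two connected components: the simple roots {alpha_1, alpha_2, alpha_7} form a chain of 3 nodes with single edges (A_3), and {alpha_3, alpha_4, alpha_5, alpha_6, alpha_8, alpha_9, alpha_10} form a chain of 7 nodes with single edges (A_7). A semisimple Lie algebra decomposes uniquely as the direct sum of simple ideals, one per connected component of its Dynkin diagram, so g ≅ A_3 ⊕ A_7 (dimension 15 + 63 = 78).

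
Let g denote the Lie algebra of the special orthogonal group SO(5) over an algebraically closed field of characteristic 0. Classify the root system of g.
This is so(5) with 5 odd, which has dimension 5(5-1)/2 = 10 and rank (5-1)/2 = 2. In the classification of classical Lie algebras, the orthogonal algebra so(2n+1) in an odd number of variables has type B_n; here n = 2, so the Dynkin diagram is a chain of 2 nodes with a double edge at one end; the terminal node there is the unique short simple root (B_2). Hence the type is B_2.

B2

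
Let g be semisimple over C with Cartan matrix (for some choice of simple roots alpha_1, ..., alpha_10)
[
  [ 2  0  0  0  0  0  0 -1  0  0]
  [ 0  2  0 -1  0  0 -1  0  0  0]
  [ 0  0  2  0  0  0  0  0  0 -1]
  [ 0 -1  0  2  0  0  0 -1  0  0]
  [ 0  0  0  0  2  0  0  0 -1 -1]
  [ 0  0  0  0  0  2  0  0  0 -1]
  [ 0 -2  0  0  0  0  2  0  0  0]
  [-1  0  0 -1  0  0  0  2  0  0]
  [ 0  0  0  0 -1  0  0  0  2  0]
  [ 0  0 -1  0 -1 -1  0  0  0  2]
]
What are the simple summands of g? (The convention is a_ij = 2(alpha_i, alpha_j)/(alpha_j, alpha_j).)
type C_5 ⊕ type D_5

The diagram associated to this matrix has two connected components: the simple roots {alpha_1, alpha_2, alpha_4, alpha_7, alpha_8} form a chain of 5 nodes with a double edge at one end; the terminal node there is the unique long simple root (C_5), and {alpha_3, alpha_5, alpha_6, alpha_9, alpha_10} form a chain of 3 nodes with a fork of two nodes at one end (D_5). A semisimple Lie algebra decomposes uniquely as the direct sum of simple ideals, one per connected component of its Dynkin diagram, so g ≅ C_5 ⊕ D_5 (dimension 55 + 45 = 100).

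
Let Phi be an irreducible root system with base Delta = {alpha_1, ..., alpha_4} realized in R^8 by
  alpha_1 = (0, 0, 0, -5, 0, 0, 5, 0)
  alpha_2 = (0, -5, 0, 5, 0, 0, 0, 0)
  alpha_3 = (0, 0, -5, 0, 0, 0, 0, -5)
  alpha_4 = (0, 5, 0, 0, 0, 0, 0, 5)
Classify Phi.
A_4 (sl(5))

Compute the Cartan integers a_ij = 2(alpha_i, alpha_j)/(alpha_j, alpha_j); the resulting 4x4 Cartan matrix is
[[2, -1, 0, 0], [-1, 2, 0, -1], [0, 0, 2, -1], [0, -1, -1, 2]].
All simple roots have the same length, so the diagram is simply laced. The associated Dynkin diagram is a chain of 4 nodes with single edges (A_4), so the type is A_4 (the algebra sl(5)).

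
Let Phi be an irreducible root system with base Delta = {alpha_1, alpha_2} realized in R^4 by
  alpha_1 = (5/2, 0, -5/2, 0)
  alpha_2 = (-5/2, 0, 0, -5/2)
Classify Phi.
Compute the Cartan integers a_ij = 2(alpha_i, alpha_j)/(alpha_j, alpha_j); the resulting 2x2 Cartan matrix is
[[2, -1], [-1, 2]].
All simple roots have the same length, so the diagram is simply laced. The associated Dynkin diagram is a chain of 2 nodes with single edges (A_2), so the type is A_2 (the algebra sl(3)).

A_2 (sl(3))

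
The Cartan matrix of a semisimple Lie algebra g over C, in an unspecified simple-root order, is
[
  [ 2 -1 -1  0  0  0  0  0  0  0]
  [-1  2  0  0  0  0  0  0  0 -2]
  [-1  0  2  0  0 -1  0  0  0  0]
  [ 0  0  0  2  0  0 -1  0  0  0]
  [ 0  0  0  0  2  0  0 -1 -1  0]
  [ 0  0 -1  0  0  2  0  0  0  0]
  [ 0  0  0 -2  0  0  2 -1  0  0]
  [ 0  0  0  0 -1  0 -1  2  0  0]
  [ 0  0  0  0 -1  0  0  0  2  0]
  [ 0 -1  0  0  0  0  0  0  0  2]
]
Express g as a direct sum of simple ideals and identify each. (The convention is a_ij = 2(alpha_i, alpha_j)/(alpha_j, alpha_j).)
The diagram associated to this matrix has two connected components: the simple roots {alpha_4, alpha_5, alpha_7, alpha_8, alpha_9} form a chain of 5 nodes with a double edge at one end; the terminal node there is the unique short simple root (B_5), and {alpha_1, alpha_2, alpha_3, alpha_6, alpha_10} form a chain of 5 nodes with a double edge at one end; the terminal node there is the unique short simple root (B_5). A semisimple Lie algebra decomposes uniquely as the direct sum of simple ideals, one per connected component of its Dynkin diagram, so g ≅ B_5 ⊕ B_5 (dimension 55 + 55 = 110).

type B_5 + type B_5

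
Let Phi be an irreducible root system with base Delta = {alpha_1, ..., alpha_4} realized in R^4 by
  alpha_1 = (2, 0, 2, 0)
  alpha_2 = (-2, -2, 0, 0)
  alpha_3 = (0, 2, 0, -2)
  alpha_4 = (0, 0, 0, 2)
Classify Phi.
Compute the Cartan integers a_ij = 2(alpha_i, alpha_j)/(alpha_j, alpha_j); the resulting 4x4 Cartan matrix is
[[2, -1, 0, 0], [-1, 2, -1, 0], [0, -1, 2, -2], [0, 0, -1, 2]].
The roots have two lengths (squared-length ratio 2:1); the short ones are alpha_{4}. The associated Dynkin diagram is a chain of 4 nodes with a double edge at one end; the terminal node there is the unique short simple root (B_4), so the type is B_4 (the algebra so(9)).

B4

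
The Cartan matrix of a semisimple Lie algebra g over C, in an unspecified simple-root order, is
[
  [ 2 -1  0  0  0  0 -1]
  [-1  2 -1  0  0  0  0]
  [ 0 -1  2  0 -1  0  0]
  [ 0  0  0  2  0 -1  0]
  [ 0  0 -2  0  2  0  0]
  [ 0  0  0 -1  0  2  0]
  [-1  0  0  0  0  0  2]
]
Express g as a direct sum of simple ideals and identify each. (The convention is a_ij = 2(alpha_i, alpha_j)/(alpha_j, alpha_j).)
The diagram associated to this matrix has two connected components: the simple roots {alpha_4, alpha_6} form a chain of 2 nodes with single edges (A_2), and {alpha_1, alpha_2, alpha_3, alpha_5, alpha_7} form a chain of 5 nodes with a double edge at one end; the terminal node there is the unique long simple root (C_5). A semisimple Lie algebra decomposes uniquely as the direct sum of simple ideals, one per connected component of its Dynkin diagram, so g ≅ A_2 ⊕ C_5 (dimension 8 + 55 = 63).

A2 ⊕ C5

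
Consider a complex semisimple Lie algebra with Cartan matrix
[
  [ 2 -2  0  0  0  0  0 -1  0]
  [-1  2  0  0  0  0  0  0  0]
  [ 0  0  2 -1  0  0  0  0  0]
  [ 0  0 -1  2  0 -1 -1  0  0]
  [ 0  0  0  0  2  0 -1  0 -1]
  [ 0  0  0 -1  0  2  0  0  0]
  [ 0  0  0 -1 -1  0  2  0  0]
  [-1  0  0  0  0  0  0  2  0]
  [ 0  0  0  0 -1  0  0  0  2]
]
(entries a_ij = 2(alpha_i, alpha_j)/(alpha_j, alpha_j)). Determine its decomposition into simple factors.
type B_3 ⊕ type D_6

The diagram associated to this matrix has two connected components: the simple roots {alpha_1, alpha_2, alpha_8} form a chain of 3 nodes with a double edge at one end; the terminal node there is the unique short simple root (B_3), and {alpha_3, alpha_4, alpha_5, alpha_6, alpha_7, alpha_9} form a chain of 4 nodes with a fork of two nodes at one end (D_6). A semisimple Lie algebra decomposes uniquely as the direct sum of simple ideals, one per connected component of its Dynkin diagram, so g ≅ B_3 ⊕ D_6 (dimension 21 + 66 = 87).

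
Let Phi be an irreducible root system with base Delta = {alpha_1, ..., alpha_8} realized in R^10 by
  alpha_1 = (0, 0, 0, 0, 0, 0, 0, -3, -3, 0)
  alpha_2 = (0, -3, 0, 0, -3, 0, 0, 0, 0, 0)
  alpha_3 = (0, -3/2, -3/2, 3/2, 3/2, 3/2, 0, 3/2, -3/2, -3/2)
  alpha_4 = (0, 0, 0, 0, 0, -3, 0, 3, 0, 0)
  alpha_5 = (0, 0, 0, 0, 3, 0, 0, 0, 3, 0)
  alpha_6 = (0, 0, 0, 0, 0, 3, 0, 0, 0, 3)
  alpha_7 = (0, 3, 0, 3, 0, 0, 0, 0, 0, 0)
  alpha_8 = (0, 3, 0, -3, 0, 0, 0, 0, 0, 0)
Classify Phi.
Compute the Cartan integers a_ij = 2(alpha_i, alpha_j)/(alpha_j, alpha_j); the resulting 8x8 Cartan matrix is
[[2, 0, 0, -1, -1, 0, 0, 0], [0, 2, 0, 0, -1, 0, -1, -1], [0, 0, 2, 0, 0, 0, 0, -1], [-1, 0, 0, 2, 0, -1, 0, 0], [-1, -1, 0, 0, 2, 0, 0, 0], [0, 0, 0, -1, 0, 2, 0, 0], [0, -1, 0, 0, 0, 0, 2, 0], [0, -1, -1, 0, 0, 0, 0, 2]].
All simple roots have the same length, so the diagram is simply laced. The associated Dynkin diagram is a chain of 7 nodes with one extra node attached to the third node from one end (E_8), so the type is E_8.

type E_8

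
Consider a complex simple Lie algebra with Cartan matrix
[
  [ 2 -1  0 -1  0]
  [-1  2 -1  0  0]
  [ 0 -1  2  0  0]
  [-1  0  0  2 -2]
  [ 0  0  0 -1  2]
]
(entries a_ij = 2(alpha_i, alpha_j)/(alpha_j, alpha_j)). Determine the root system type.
B5

The matrix has rank 5 with 2's on the diagonal. Reading the off-diagonal entries as Dynkin edges (a single edge where a_ij = a_ji = -1; a double or triple edge where a_ij * a_ji = 2 or 3), the diagram is a chain of 5 nodes with a double edge at one end; the terminal node there is the unique short simple root (B_5). One simple-root ordering that puts it in standard form is (alpha_3, alpha_2, alpha_1, alpha_4, alpha_5). So the algebra is type B_5, i.e. so(11).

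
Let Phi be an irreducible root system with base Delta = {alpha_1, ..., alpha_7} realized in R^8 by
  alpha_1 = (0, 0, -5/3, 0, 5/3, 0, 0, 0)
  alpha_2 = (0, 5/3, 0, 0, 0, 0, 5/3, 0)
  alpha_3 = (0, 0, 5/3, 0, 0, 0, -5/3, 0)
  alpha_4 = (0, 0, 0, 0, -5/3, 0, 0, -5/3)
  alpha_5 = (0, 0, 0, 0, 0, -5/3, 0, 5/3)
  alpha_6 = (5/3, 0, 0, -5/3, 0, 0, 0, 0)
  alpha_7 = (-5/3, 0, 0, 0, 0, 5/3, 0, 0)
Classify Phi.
A_7 (sl(8))

Compute the Cartan integers a_ij = 2(alpha_i, alpha_j)/(alpha_j, alpha_j); the resulting 7x7 Cartan matrix is
[[2, 0, -1, -1, 0, 0, 0], [0, 2, -1, 0, 0, 0, 0], [-1, -1, 2, 0, 0, 0, 0], [-1, 0, 0, 2, -1, 0, 0], [0, 0, 0, -1, 2, 0, -1], [0, 0, 0, 0, 0, 2, -1], [0, 0, 0, 0, -1, -1, 2]].
All simple roots have the same length, so the diagram is simply laced. The associated Dynkin diagram is a chain of 7 nodes with single edges (A_7), so the type is A_7 (the algebra sl(8)).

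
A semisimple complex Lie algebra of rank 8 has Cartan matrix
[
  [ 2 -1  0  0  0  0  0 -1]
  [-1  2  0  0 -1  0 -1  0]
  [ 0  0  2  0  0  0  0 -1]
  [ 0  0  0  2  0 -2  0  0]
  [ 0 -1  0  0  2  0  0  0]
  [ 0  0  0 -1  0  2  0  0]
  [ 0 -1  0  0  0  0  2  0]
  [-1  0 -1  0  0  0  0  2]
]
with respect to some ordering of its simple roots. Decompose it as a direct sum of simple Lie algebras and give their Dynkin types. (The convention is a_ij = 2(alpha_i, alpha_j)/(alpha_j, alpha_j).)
The diagram associated to this matrix has two connected components: the simple roots {alpha_4, alpha_6} form a chain of 2 nodes with a double edge at one end; the terminal node there is the unique short simple root (B_2), and {alpha_1, alpha_2, alpha_3, alpha_5, alpha_7, alpha_8} form a chain of 4 nodes with a fork of two nodes at one end (D_6). A semisimple Lie algebra decomposes uniquely as the direct sum of simple ideals, one per connected component of its Dynkin diagram, so g ≅ B_2 ⊕ D_6 (dimension 10 + 66 = 76).

B_2 (so(5)) ⊕ D_6 (so(12))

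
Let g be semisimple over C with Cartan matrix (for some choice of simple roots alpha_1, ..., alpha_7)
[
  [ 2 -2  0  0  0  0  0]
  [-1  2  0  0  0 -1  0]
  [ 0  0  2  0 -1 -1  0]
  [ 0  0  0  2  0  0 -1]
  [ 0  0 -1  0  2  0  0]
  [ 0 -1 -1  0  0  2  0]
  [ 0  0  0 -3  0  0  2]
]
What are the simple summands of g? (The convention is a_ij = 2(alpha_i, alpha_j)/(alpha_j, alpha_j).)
C5 ⊕ G2

The diagram associated to this matrix has two connected components: the simple roots {alpha_1, alpha_2, alpha_3, alpha_5, alpha_6} form a chain of 5 nodes with a double edge at one end; the terminal node there is the unique long simple root (C_5), and {alpha_4, alpha_7} form two nodes joined by a triple edge (G_2). A semisimple Lie algebra decomposes uniquely as the direct sum of simple ideals, one per connected component of its Dynkin diagram, so g ≅ C_5 ⊕ G_2 (dimension 55 + 14 = 69).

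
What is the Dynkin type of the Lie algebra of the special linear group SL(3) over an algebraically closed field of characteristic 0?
A_2

This is sl(3), which has dimension 3^2 - 1 = 8 and rank 3 - 1 = 2 (a Cartan subalgebra is the diagonal traceless matrices). In the classification of classical Lie algebras, the special linear algebra sl(n+1) has type A_n; here n = 2, so the Dynkin diagram is a chain of 2 nodes with single edges (A_2). Hence the type is A_2.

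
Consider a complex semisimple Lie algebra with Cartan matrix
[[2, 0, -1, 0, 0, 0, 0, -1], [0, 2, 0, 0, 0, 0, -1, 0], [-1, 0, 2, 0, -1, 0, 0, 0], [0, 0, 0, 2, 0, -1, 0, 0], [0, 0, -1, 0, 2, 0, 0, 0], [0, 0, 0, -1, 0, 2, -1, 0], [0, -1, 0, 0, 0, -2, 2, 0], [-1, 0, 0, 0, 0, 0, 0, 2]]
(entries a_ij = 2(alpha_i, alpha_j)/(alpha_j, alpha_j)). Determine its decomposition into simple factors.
A_4 (sl(5)) ⊕ F_4

The diagram associated to this matrix has two connected components: the simple roots {alpha_1, alpha_3, alpha_5, alpha_8} form a chain of 4 nodes with single edges (A_4), and {alpha_2, alpha_4, alpha_6, alpha_7} form a chain of 4 nodes with a double edge between the middle two (F_4). A semisimple Lie algebra decomposes uniquely as the direct sum of simple ideals, one per connected component of its Dynkin diagram, so g ≅ A_4 ⊕ F_4 (dimension 24 + 52 = 76).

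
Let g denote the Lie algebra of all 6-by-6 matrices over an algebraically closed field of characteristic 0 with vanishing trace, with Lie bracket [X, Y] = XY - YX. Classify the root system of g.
This is sl(6), which has dimension 6^2 - 1 = 35 and rank 6 - 1 = 5 (a Cartan subalgebra is the diagonal traceless matrices). In the classification of classical Lie algebras, the special linear algebra sl(n+1) has type A_n; here n = 5, so the Dynkin diagram is a chain of 5 nodes with single edges (A_5). Hence the type is A_5.

type A_5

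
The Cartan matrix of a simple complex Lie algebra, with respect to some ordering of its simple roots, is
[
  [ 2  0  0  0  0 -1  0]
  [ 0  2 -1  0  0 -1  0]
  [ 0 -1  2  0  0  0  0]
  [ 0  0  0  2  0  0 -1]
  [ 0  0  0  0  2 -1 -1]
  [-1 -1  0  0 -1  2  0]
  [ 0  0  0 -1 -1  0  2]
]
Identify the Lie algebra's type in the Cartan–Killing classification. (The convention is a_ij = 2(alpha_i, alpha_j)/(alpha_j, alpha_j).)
The matrix has rank 7 with 2's on the diagonal. Reading the off-diagonal entries as Dynkin edges (a single edge where a_ij = a_ji = -1; a double or triple edge where a_ij * a_ji = 2 or 3), the diagram is a chain of 6 nodes with one extra node attached to the third node from one end (E_7). One simple-root ordering that puts it in standard form is (alpha_3, alpha_1, alpha_2, alpha_6, alpha_5, alpha_7, alpha_4). So the algebra is type E_7.

E_7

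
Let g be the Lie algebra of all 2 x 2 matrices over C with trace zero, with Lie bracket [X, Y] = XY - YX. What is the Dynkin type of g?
This is sl(2), which has dimension 2^2 - 1 = 3 and rank 2 - 1 = 1 (a Cartan subalgebra is the diagonal traceless matrices). In the classification of classical Lie algebras, the special linear algebra sl(n+1) has type A_n; here n = 1, so the Dynkin diagram is a chain of 1 nodes with single edges (A_1). Hence the type is A_1.

A_1 (sl(2))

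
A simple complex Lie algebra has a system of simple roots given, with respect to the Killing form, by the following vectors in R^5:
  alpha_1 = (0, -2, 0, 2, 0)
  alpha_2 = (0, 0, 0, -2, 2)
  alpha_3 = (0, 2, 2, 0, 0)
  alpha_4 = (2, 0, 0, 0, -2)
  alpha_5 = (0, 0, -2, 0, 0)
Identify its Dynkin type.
B5

Compute the Cartan integers a_ij = 2(alpha_i, alpha_j)/(alpha_j, alpha_j); the resulting 5x5 Cartan matrix is
[[2, -1, -1, 0, 0], [-1, 2, 0, -1, 0], [-1, 0, 2, 0, -2], [0, -1, 0, 2, 0], [0, 0, -1, 0, 2]].
The roots have two lengths (squared-length ratio 2:1); the short ones are alpha_{5}. The associated Dynkin diagram is a chain of 5 nodes with a double edge at one end; the terminal node there is the unique short simple root (B_5), so the type is B_5 (the algebra so(11)).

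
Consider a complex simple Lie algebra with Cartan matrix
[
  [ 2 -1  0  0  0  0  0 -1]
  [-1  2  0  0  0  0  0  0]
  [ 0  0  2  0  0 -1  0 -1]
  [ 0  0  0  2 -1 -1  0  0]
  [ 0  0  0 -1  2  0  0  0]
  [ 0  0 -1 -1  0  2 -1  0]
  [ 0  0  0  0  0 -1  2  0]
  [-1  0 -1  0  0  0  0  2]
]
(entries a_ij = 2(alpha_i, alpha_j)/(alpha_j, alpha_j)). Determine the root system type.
type E_8

The matrix has rank 8 with 2's on the diagonal. Reading the off-diagonal entries as Dynkin edges (a single edge where a_ij = a_ji = -1; a double or triple edge where a_ij * a_ji = 2 or 3), the diagram is a chain of 7 nodes with one extra node attached to the third node from one end (E_8). One simple-root ordering that puts it in standard form is (alpha_5, alpha_7, alpha_4, alpha_6, alpha_3, alpha_8, alpha_1, alpha_2). So the algebra is type E_8.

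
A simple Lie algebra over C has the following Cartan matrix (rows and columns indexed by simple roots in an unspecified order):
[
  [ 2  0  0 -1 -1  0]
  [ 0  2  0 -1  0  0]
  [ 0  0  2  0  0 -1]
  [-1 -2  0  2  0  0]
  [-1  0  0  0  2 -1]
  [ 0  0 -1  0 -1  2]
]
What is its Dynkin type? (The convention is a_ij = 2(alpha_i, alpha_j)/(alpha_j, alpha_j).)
The matrix has rank 6 with 2's on the diagonal. Reading the off-diagonal entries as Dynkin edges (a single edge where a_ij = a_ji = -1; a double or triple edge where a_ij * a_ji = 2 or 3), the diagram is a chain of 6 nodes with a double edge at one end; the terminal node there is the unique short simple root (B_6). One simple-root ordering that puts it in standard form is (alpha_3, alpha_6, alpha_5, alpha_1, alpha_4, alpha_2). So the algebra is type B_6, i.e. so(13).

B_6 (so(13))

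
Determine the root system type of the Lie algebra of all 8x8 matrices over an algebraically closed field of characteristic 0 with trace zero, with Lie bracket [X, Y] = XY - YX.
A_7 (sl(8))

This is sl(8), which has dimension 8^2 - 1 = 63 and rank 8 - 1 = 7 (a Cartan subalgebra is the diagonal traceless matrices). In the classification of classical Lie algebras, the special linear algebra sl(n+1) has type A_n; here n = 7, so the Dynkin diagram is a chain of 7 nodes with single edges (A_7). Hence the type is A_7.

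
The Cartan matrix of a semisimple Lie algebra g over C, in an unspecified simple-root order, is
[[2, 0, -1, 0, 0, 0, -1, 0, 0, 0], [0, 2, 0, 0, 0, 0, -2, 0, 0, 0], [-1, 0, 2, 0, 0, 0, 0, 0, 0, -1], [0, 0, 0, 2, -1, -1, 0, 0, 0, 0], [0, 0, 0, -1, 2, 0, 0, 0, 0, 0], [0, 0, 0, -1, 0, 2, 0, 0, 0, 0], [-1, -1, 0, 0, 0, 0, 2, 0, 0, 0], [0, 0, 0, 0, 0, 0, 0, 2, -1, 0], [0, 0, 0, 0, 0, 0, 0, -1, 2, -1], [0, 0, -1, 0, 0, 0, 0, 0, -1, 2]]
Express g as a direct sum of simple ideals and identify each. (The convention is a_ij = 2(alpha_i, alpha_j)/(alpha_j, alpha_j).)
The diagram associated to this matrix has two connected components: the simple roots {alpha_4, alpha_5, alpha_6} form a chain of 3 nodes with single edges (A_3), and {alpha_1, alpha_2, alpha_3, alpha_7, alpha_8, alpha_9, alpha_10} form a chain of 7 nodes with a double edge at one end; the terminal node there is the unique long simple root (C_7). A semisimple Lie algebra decomposes uniquely as the direct sum of simple ideals, one per connected component of its Dynkin diagram, so g ≅ A_3 ⊕ C_7 (dimension 15 + 105 = 120).

A3 + C7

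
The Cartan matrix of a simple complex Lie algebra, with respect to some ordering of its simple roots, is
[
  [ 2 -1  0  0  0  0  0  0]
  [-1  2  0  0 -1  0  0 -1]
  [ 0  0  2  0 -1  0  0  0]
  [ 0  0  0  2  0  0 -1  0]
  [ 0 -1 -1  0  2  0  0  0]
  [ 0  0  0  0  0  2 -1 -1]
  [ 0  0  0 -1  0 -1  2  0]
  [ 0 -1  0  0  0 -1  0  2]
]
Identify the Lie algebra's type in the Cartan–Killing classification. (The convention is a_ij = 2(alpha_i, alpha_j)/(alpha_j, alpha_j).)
The matrix has rank 8 with 2's on the diagonal. Reading the off-diagonal entries as Dynkin edges (a single edge where a_ij = a_ji = -1; a double or triple edge where a_ij * a_ji = 2 or 3), the diagram is a chain of 7 nodes with one extra node attached to the third node from one end (E_8). One simple-root ordering that puts it in standard form is (alpha_3, alpha_1, alpha_5, alpha_2, alpha_8, alpha_6, alpha_7, alpha_4). So the algebra is type E_8.

E8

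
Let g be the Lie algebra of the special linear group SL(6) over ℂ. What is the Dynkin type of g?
This is sl(6), which has dimension 6^2 - 1 = 35 and rank 6 - 1 = 5 (a Cartan subalgebra is the diagonal traceless matrices). In the classification of classical Lie algebras, the special linear algebra sl(n+1) has type A_n; here n = 5, so the Dynkin diagram is a chain of 5 nodes with single edges (A_5). Hence the type is A_5.

A_5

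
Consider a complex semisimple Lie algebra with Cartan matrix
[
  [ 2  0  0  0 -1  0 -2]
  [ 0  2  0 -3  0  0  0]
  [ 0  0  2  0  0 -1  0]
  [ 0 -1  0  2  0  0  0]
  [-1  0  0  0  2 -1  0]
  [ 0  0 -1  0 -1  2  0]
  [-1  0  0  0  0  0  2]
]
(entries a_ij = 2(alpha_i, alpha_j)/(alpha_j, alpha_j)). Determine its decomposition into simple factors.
The diagram associated to this matrix has two connected components: the simple roots {alpha_1, alpha_3, alpha_5, alpha_6, alpha_7} form a chain of 5 nodes with a double edge at one end; the terminal node there is the unique short simple root (B_5), and {alpha_2, alpha_4} form two nodes joined by a triple edge (G_2). A semisimple Lie algebra decomposes uniquely as the direct sum of simple ideals, one per connected component of its Dynkin diagram, so g ≅ B_5 ⊕ G_2 (dimension 55 + 14 = 69).

B_5 + G_2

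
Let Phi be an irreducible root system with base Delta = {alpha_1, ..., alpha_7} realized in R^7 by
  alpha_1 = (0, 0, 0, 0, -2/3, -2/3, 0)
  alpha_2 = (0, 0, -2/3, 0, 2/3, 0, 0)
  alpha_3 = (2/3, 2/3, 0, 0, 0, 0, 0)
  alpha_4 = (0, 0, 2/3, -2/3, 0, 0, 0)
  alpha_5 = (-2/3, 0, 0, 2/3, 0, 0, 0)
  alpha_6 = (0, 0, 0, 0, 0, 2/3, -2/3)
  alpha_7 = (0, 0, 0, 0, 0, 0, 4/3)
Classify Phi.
Compute the Cartan integers a_ij = 2(alpha_i, alpha_j)/(alpha_j, alpha_j); the resulting 7x7 Cartan matrix is
[[2, -1, 0, 0, 0, -1, 0], [-1, 2, 0, -1, 0, 0, 0], [0, 0, 2, 0, -1, 0, 0], [0, -1, 0, 2, -1, 0, 0], [0, 0, -1, -1, 2, 0, 0], [-1, 0, 0, 0, 0, 2, -1], [0, 0, 0, 0, 0, -2, 2]].
The roots have two lengths (squared-length ratio 2:1); the short ones are alpha_{1,2,3,4,5,6}. The associated Dynkin diagram is a chain of 7 nodes with a double edge at one end; the terminal node there is the unique long simple root (C_7), so the type is C_7 (the algebra sp(14)).

C_7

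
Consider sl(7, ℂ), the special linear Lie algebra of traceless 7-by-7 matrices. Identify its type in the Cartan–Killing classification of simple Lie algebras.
type A_6

This is sl(7), which has dimension 7^2 - 1 = 48 and rank 7 - 1 = 6 (a Cartan subalgebra is the diagonal traceless matrices). In the classification of classical Lie algebras, the special linear algebra sl(n+1) has type A_n; here n = 6, so the Dynkin diagram is a chain of 6 nodes with single edges (A_6). Hence the type is A_6.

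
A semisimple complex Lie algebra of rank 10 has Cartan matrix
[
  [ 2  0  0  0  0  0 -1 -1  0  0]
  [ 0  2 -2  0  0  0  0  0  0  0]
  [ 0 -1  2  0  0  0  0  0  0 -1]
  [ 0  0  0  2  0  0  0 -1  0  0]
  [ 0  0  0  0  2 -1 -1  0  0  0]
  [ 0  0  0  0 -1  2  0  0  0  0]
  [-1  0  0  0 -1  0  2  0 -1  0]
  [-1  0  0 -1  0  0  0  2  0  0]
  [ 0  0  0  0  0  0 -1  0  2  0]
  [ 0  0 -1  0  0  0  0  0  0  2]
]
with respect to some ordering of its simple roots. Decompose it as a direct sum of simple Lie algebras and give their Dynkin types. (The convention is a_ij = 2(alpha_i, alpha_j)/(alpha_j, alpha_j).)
C_3 ⊕ E_7

The diagram associated to this matrix has two connected components: the simple roots {alpha_2, alpha_3, alpha_10} form a chain of 3 nodes with a double edge at one end; the terminal node there is the unique long simple root (C_3), and {alpha_1, alpha_4, alpha_5, alpha_6, alpha_7, alpha_8, alpha_9} form a chain of 6 nodes with one extra node attached to the third node from one end (E_7). A semisimple Lie algebra decomposes uniquely as the direct sum of simple ideals, one per connected component of its Dynkin diagram, so g ≅ C_3 ⊕ E_7 (dimension 21 + 133 = 154).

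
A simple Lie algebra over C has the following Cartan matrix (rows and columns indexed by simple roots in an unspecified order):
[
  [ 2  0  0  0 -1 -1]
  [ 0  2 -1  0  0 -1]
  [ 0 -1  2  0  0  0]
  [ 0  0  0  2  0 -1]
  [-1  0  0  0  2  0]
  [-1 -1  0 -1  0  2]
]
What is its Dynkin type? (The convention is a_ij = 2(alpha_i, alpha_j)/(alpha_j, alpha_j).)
E_6

The matrix has rank 6 with 2's on the diagonal. Reading the off-diagonal entries as Dynkin edges (a single edge where a_ij = a_ji = -1; a double or triple edge where a_ij * a_ji = 2 or 3), the diagram is a chain of 5 nodes with one extra node attached to the third node from one end (E_6). One simple-root ordering that puts it in standard form is (alpha_3, alpha_4, alpha_2, alpha_6, alpha_1, alpha_5). So the algebra is type E_6.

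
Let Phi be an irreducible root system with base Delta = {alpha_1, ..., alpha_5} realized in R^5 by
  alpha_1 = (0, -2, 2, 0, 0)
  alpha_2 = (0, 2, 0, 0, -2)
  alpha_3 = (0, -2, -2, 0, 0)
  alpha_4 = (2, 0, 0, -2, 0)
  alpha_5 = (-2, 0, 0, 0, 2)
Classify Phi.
Compute the Cartan integers a_ij = 2(alpha_i, alpha_j)/(alpha_j, alpha_j); the resulting 5x5 Cartan matrix is
[[2, -1, 0, 0, 0], [-1, 2, -1, 0, -1], [0, -1, 2, 0, 0], [0, 0, 0, 2, -1], [0, -1, 0, -1, 2]].
All simple roots have the same length, so the diagram is simply laced. The associated Dynkin diagram is a chain of 3 nodes with a fork of two nodes at one end (D_5), so the type is D_5 (the algebra so(10)).

D_5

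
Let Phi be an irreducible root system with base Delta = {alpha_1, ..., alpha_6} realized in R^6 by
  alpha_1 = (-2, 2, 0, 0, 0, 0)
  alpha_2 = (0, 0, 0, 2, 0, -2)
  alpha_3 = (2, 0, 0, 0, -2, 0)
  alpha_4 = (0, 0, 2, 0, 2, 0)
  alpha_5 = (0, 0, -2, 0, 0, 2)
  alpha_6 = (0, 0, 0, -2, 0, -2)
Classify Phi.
type D_6

Compute the Cartan integers a_ij = 2(alpha_i, alpha_j)/(alpha_j, alpha_j); the resulting 6x6 Cartan matrix is
[[2, 0, -1, 0, 0, 0], [0, 2, 0, 0, -1, 0], [-1, 0, 2, -1, 0, 0], [0, 0, -1, 2, -1, 0], [0, -1, 0, -1, 2, -1], [0, 0, 0, 0, -1, 2]].
All simple roots have the same length, so the diagram is simply laced. The associated Dynkin diagram is a chain of 4 nodes with a fork of two nodes at one end (D_6), so the type is D_6 (the algebra so(12)).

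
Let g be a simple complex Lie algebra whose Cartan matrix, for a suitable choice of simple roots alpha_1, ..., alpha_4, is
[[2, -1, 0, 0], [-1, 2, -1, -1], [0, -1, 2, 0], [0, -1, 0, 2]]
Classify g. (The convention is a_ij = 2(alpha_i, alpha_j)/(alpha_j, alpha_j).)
D_4 (so(8))

The matrix has rank 4 with 2's on the diagonal. Reading the off-diagonal entries as Dynkin edges (a single edge where a_ij = a_ji = -1; a double or triple edge where a_ij * a_ji = 2 or 3), the diagram is a chain of 2 nodes with a fork of two nodes at one end (D_4). One simple-root ordering that puts it in standard form is (alpha_3, alpha_2, alpha_4, alpha_1). So the algebra is type D_4, i.e. so(8).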